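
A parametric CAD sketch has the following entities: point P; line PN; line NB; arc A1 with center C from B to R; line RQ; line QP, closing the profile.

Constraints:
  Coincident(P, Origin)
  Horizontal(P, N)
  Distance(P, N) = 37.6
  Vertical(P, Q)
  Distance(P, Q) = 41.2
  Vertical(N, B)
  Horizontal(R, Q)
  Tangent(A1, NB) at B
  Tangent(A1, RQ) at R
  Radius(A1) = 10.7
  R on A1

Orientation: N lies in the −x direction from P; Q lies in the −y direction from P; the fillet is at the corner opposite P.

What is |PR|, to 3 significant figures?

49.2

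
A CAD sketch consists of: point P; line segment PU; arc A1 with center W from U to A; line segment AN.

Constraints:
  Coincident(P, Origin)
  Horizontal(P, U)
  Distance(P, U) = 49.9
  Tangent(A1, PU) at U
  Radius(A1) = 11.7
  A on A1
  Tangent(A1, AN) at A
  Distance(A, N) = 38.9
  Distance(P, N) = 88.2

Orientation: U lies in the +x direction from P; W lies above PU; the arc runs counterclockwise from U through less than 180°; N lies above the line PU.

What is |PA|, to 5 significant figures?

60.626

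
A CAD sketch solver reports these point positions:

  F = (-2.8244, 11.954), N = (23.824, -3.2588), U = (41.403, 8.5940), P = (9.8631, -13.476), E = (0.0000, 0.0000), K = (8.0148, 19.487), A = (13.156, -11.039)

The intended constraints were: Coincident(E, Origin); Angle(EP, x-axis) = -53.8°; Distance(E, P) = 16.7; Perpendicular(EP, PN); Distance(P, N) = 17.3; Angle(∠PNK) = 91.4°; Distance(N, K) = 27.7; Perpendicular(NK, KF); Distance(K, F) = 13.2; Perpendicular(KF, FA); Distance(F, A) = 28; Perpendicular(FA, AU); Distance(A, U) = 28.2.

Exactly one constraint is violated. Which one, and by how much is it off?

Distance(A, U) = 28.2 — off by 6.20.

E = (0.00, 0.00) ✓; EP at -53.80° ✓; |EP| = 16.70 ✓; ∠(EP, PN) = 90.00° ✓; |PN| = 17.30 ✓; ∠PNK = 91.40° ✓; |NK| = 27.70 ✓; ∠(NK, KF) = 90.00° ✓; |KF| = 13.20 ✓; ∠(KF, FA) = 90.00° ✓; |FA| = 28.00 ✓; ∠(FA, AU) = 90.00° ✓; |AU| = 34.40 ✗.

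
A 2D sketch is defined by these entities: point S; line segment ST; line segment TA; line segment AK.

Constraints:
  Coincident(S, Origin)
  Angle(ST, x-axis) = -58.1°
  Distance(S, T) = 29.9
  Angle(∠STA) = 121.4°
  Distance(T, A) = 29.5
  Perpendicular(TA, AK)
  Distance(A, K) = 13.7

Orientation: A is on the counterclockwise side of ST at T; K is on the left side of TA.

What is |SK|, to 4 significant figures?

46.60

S is at the origin; ST runs at -58.1° with length 29.9, so T = 29.9·(cos -58.1°, sin -58.1°) = (15.80, -25.38). ∠STA = 121.4°, so TA runs at -58.1° + (180° − 121.4°) = 0.5000° from the x-axis; with |TA| = 29.5, A = T + 29.5·(cos 0.5000°, sin 0.5000°) = (45.30, -25.13). TA is perpendicular to AK; with |AK| = 13.7 on the left of TA, K = A + 13.7·(-0.008727, 1.000) = (45.18, -11.43). Then |SK| = |K − S| = 46.60.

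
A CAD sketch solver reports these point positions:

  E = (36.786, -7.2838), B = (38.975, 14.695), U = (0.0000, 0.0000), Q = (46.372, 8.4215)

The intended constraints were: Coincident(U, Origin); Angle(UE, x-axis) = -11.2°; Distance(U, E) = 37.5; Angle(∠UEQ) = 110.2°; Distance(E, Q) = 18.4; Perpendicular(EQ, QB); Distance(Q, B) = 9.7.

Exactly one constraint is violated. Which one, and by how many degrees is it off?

Perpendicular(EQ, QB) — off by 8.90°.

U = (0.00, 0.00) ✓; UE at -11.20° ✓; |UE| = 37.50 ✓; ∠UEQ = 110.2° ✓; |EQ| = 18.40 ✓; ∠(EQ, QB) = 81.10° ✗; |QB| = 9.699 ✓.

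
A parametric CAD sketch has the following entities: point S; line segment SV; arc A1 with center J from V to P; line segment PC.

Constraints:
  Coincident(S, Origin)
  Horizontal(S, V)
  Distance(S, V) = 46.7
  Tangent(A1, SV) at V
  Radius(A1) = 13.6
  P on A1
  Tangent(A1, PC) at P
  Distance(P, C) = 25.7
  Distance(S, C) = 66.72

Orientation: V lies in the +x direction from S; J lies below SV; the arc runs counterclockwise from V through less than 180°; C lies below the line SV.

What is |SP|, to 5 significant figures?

42.085

S is at the origin; SV is horizontal with |SV| = 46.7 and V on the +x side, so V = (46.700, 0.0000). Tangency of A1 to SV means the radius JV is perpendicular to SV, so J = V + (0, -13.6) = (46.700, -13.600). Since JP ⟂ PC (tangency), |JC| = √(13.6² + 25.7²) = 29.077 regardless of where P sits on A1. So C lies on both circle(S, 66.72) and circle(J, 29.077); the below-SV intersection is C = (51.634, -42.255). P is the foot of the tangent from C: P = (35.933, -21.909).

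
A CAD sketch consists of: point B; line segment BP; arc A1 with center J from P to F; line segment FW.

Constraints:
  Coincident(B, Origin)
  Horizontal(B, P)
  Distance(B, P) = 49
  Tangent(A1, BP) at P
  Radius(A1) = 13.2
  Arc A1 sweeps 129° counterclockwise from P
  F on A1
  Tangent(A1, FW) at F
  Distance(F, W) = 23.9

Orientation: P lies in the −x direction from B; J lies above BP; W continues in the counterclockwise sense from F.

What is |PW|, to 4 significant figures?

40.37

B is at the origin; BP is horizontal with |BP| = 49.0 and P on the −x side, so P = (-49.00, 0.000). Tangency of A1 to BP means the radius JP is perpendicular to BP, so J = P + (0, 13.2) = (-49.00, 13.20). On A1, P sits at bearing -90° from J; a 129° counterclockwise sweep puts F at bearing 39°, so F = J + 13.2·(cos 39°, sin 39°) = (-38.74, 21.51). Tangency of A1 to FW means the radius JF is perpendicular to FW, so FW runs along (−sin 39°, cos 39°); with |FW| = 23.9, W = (-53.78, 40.08). Then |PW| = |W − P| = 40.37.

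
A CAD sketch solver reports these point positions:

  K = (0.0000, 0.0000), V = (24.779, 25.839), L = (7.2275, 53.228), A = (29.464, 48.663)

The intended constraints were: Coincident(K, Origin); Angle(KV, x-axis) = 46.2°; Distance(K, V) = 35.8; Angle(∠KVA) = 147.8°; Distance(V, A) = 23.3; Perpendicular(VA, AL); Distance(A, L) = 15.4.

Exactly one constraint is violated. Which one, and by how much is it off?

Distance(A, L) = 15.4 — off by 7.30.

K = (0.00, 0.00) ✓; KV at 46.20° ✓; |KV| = 35.80 ✓; ∠KVA = 147.8° ✓; |VA| = 23.30 ✓; ∠(VA, AL) = 90.00° ✓; |AL| = 22.70 ✗.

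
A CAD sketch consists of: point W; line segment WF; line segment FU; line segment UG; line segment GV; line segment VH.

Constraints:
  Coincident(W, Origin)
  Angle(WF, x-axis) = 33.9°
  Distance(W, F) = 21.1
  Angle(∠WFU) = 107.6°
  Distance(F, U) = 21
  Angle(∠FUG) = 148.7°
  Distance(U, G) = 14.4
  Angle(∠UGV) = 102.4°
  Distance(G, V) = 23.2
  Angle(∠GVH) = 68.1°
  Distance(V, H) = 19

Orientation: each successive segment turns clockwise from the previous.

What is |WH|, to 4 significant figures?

18.05

W is at the origin; WF runs at 33.9° with length 21.1, so F = (17.51, 11.77). ∠WFU = 107.6° gives FU at -38.50° from the x-axis; with |FU| = 21.0, U = (33.95, -1.304). ∠FUG = 148.7° gives UG at -69.80° from the x-axis; with |UG| = 14.4, G = (38.92, -14.82). ∠UGV = 102.4° gives GV at -147.4° from the x-axis; with |GV| = 23.2, V = (19.38, -27.32). ∠GVH = 68.1° gives VH at 100.7° from the x-axis; with |VH| = 19.0, H = (15.85, -8.649). Then |WH| = |H − W| = 18.05.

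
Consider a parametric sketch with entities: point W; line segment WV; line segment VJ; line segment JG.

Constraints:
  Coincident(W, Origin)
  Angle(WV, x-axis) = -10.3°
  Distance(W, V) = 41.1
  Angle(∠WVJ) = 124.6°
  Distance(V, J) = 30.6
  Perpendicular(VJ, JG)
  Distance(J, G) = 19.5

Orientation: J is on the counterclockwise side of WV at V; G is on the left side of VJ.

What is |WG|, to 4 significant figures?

55.81

W is at the origin; WV runs at -10.3° with length 41.1, so V = 41.1·(cos -10.3°, sin -10.3°) = (40.44, -7.349). ∠WVJ = 124.6°, so VJ runs at -10.3° + (180° − 124.6°) = 45.10° from the x-axis; with |VJ| = 30.6, J = V + 30.6·(cos 45.10°, sin 45.10°) = (62.04, 14.33). VJ is perpendicular to JG; with |JG| = 19.5 on the left of VJ, G = J + 19.5·(-0.7083, 0.7059) = (48.22, 28.09). Then |WG| = |G − W| = 55.81.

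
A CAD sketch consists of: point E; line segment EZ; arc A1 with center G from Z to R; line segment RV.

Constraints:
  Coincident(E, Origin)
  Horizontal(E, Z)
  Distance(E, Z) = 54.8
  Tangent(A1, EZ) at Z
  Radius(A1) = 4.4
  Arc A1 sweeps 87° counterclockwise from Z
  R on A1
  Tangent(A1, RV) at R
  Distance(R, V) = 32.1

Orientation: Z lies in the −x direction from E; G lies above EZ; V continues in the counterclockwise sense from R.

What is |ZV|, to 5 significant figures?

36.731

E is at the origin; EZ is horizontal with |EZ| = 54.8 and Z on the −x side, so Z = (-54.800, 0.0000). The tangent condition forces GZ to be normal to EZ, so G = Z + (0, 4.4) = (-54.800, 4.4000). On A1, Z sits at bearing -90° from G; an 87° counterclockwise sweep puts R at bearing -3°, so R = G + 4.4·(cos -3°, sin -3°) = (-50.406, 4.1697). Tangency of A1 to RV means the radius GR is perpendicular to RV, so RV runs along (−sin -3°, cos -3°); with |RV| = 32.1, V = (-48.726, 36.226). Then |ZV| = |V − Z| = 36.731.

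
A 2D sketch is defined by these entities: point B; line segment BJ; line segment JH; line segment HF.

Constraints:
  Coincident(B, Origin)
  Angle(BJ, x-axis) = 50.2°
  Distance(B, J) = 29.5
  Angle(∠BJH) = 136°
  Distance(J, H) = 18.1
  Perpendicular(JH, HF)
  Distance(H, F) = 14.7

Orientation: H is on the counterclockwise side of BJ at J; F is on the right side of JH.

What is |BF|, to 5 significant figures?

52.769

B is at the origin; BJ runs at 50.2° with length 29.5, so J = 29.5·(cos 50.2°, sin 50.2°) = (18.883, 22.664). ∠BJH = 136.0°, so JH runs at 50.2° + (180° − 136.0°) = 94.200° from the x-axis; with |JH| = 18.1, H = J + 18.1·(cos 94.200°, sin 94.200°) = (17.558, 40.716). JH is perpendicular to HF; with |HF| = 14.7 on the right of JH, F = H + 14.7·(0.99731, 0.073238) = (32.218, 41.792). Then |BF| = |F − B| = 52.769.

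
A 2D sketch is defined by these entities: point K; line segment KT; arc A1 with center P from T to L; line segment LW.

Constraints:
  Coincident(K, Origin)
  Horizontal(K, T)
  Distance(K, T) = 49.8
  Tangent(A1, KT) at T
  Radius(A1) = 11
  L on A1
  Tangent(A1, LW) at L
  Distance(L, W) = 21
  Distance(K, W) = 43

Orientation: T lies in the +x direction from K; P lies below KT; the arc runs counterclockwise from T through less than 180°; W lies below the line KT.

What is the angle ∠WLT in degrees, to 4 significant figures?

143.9°

K is at the origin; K and T share the same y with |KT| = 49.8 and T on the +x side, so T = (49.80, 0.000). The tangent condition forces PT to be normal to KT, so P = T + (0, -11) = (49.80, -11.00). Since PL ⟂ LW (tangency), |PW| = √(11.0² + 21.0²) = 23.71 regardless of where L sits on A1. So W lies on both circle(K, 43.0) and circle(P, 23.71); the below-KT intersection is W = (32.93, -27.65). L is the foot of the tangent from W: L = (39.32, -7.651).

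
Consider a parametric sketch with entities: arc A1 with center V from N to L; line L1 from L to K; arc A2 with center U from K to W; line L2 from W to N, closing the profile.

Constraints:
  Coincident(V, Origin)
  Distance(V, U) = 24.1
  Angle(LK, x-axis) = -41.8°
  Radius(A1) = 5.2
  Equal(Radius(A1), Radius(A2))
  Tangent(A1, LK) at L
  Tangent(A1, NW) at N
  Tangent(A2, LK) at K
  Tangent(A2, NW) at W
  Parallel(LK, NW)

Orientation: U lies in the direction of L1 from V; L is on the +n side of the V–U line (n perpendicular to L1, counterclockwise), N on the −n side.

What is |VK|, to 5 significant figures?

24.655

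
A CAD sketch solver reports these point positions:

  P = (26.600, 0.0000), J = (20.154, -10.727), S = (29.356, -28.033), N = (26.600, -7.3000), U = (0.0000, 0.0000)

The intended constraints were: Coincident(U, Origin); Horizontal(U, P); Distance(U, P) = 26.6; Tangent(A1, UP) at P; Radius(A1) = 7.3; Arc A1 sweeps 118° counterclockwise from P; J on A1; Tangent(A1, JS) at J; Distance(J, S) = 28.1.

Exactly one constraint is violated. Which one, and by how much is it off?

Distance(J, S) = 28.1 — off by 8.50.

U = (0.00, 0.00) ✓; U.y = 0.00, P.y = 0.00 ✓; |UP| = 26.60 ✓; ∠(NP, PU) = 90.00° ✓; |NP| = 7.300 ✓; bearing(N→J) − bearing(N→P) = 118.0° ✓; |NJ| = 7.300 ✓; ∠(NJ, JS) = 90.00° ✓; |JS| = 19.60 ✗.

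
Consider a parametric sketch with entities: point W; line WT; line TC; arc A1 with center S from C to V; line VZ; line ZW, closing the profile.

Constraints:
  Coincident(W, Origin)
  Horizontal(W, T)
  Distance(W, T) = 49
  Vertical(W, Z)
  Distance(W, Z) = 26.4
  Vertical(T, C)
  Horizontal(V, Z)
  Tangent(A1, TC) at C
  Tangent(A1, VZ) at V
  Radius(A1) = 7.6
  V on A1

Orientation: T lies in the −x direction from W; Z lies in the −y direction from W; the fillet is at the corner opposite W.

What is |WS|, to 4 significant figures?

45.47

W is at the origin; W and T share the same y with |WT| = 49.0 and T on the −x side, so T = (-49.00, 0.000). WZ is vertical with |WZ| = 26.4 and Z on the −y side, so Z = (0.000, -26.40). The virtual corner opposite W is at (-49.00, -26.40). The tangent condition forces SC to be normal to TC and tangency of A1 to VZ means the radius SV is perpendicular to VZ, with radius 7.6, so the center S sits 7.6 in from both sides at S = (-41.40, -18.80). Then |WS| = |S − W| = 45.47.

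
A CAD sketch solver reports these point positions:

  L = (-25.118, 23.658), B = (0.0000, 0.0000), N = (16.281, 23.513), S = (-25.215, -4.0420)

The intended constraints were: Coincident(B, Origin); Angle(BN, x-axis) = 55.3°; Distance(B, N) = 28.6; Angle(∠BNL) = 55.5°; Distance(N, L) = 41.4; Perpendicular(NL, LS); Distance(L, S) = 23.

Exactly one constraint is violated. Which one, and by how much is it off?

Distance(L, S) = 23 — off by 4.70.

B = (0.00, 0.00) ✓; BN at 55.30° ✓; |BN| = 28.60 ✓; ∠BNL = 55.50° ✓; |NL| = 41.40 ✓; ∠(NL, LS) = 90.00° ✓; |LS| = 27.70 ✗.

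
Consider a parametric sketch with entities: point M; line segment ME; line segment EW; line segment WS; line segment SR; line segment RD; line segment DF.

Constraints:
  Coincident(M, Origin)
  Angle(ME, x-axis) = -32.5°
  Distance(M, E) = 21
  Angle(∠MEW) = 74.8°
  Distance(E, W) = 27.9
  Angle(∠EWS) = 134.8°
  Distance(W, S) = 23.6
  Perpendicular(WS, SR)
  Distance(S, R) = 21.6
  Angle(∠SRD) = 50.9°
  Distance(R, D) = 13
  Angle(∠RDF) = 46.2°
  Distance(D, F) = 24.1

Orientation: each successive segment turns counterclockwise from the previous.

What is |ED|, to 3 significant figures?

33.8

M is at the origin; ME runs at -32.5° with length 21.0, so E = (17.7, -11.3). ∠MEW = 74.8° gives EW at 72.7° from the x-axis; with |EW| = 27.9, W = (26.0, 15.4). ∠EWS = 134.8° gives WS at 118° from the x-axis; with |WS| = 23.6, S = (15.0, 36.2). WS is perpendicular to SR, so SR runs at -152°; with |SR| = 21.6, R = (-4.12, 26.1). ∠SRD = 50.9° gives RD at -23.0° from the x-axis; with |RD| = 13.0, D = (7.84, 21.0). Then |ED| = |D − E| = 33.8.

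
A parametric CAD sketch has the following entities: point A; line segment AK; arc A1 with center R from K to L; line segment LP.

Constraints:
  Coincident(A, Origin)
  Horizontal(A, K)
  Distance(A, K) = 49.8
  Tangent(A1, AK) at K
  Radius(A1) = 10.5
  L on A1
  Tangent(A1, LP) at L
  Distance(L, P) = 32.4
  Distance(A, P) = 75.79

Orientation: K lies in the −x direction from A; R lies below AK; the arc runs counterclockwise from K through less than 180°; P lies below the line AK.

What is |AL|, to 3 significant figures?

61.0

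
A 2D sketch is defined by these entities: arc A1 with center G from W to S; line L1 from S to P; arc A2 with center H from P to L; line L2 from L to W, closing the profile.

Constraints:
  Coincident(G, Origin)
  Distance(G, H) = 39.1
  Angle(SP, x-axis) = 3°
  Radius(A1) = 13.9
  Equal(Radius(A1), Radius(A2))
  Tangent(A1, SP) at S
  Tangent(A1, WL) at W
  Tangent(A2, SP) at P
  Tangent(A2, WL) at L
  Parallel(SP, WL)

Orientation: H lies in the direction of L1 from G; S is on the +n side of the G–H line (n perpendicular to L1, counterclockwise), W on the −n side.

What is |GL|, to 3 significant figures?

41.5

Tangency of A1 to both parallel lines with radius 13.9 puts S and W at G ± 13.9·n: S = (-0.727, 13.9), W = (0.727, -13.9). Equal radii place P and L the same way about H: P = H + 13.9·n = (38.3, 15.9), L = H − 13.9·n = (39.8, -11.8). Then |GL| = |L − G| = 41.5.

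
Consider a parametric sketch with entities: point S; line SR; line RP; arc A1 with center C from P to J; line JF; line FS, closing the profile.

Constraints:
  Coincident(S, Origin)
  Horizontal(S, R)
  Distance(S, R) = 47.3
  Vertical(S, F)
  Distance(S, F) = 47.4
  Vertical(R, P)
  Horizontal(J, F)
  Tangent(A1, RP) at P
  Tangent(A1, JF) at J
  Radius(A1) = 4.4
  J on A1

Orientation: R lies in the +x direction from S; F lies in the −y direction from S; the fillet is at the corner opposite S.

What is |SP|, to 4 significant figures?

63.92

S is at the origin; S and R share the same y with |SR| = 47.3 and R on the +x side, so R = (47.30, 0.000). SF is vertical with |SF| = 47.4 and F on the −y side, so F = (0.000, -47.40). The virtual corner opposite S is at (47.30, -47.40). Tangency of A1 to RP means the radius CP is perpendicular to RP and the tangent condition forces CJ to be normal to JF, with radius 4.4, so the center C sits 4.4 in from both sides at C = (42.90, -43.00). That places the tangent points at P = (47.30, -43.00) on RP and J = (42.90, -47.40) on JF. Then |SP| = |P − S| = 63.92.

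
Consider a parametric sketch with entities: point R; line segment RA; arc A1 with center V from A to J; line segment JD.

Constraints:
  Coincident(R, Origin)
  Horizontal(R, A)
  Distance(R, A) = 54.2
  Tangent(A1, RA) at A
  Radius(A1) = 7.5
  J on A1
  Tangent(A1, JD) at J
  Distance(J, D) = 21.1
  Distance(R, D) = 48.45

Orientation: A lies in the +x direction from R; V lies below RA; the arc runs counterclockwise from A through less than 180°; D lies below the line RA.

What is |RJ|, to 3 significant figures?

47.3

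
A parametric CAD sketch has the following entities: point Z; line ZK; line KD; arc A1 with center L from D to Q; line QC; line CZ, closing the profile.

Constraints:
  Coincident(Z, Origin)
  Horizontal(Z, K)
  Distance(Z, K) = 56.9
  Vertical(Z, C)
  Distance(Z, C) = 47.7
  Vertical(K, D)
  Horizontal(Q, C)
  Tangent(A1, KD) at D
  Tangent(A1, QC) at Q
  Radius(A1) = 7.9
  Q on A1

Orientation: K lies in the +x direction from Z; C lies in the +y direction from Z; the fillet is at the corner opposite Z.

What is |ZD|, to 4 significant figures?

69.44

Z is at the origin; ZK is horizontal with |ZK| = 56.9 and K on the +x side, so K = (56.90, 0.000). ZC is vertical with |ZC| = 47.7 and C on the +y side, so C = (0.000, 47.70). The virtual corner opposite Z is at (56.90, 47.70). Tangency of A1 to KD means the radius LD is perpendicular to KD and A1 meets QC tangentially, so LQ is at right angles to QC, with radius 7.9, so the center L sits 7.9 in from both sides at L = (49.00, 39.80). That places the tangent points at D = (56.90, 39.80) on KD and Q = (49.00, 47.70) on QC. Then |ZD| = |D − Z| = 69.44.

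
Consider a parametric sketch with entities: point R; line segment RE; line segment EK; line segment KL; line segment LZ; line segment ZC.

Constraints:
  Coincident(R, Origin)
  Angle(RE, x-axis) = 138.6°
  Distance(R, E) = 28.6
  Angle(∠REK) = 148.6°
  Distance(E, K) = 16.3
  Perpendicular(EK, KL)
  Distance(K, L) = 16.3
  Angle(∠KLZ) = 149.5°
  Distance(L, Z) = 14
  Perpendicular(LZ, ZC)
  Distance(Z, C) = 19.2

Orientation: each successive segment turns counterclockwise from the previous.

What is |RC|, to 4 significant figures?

17.46

R is at the origin; RE runs at 138.6° with length 28.6, so E = (-21.45, 18.91). ∠REK = 148.6° gives EK at 170.0° from the x-axis; with |EK| = 16.3, K = (-37.51, 21.74). EK ⟂ KL, so KL runs at -100.0°; with |KL| = 16.3, L = (-40.34, 5.692). ∠KLZ = 149.5° gives LZ at -69.50° from the x-axis; with |LZ| = 14.0, Z = (-35.43, -7.422). LZ is perpendicular to ZC, so ZC runs at 20.50°; with |ZC| = 19.2, C = (-17.45, -0.6978). Then |RC| = |C − R| = 17.46.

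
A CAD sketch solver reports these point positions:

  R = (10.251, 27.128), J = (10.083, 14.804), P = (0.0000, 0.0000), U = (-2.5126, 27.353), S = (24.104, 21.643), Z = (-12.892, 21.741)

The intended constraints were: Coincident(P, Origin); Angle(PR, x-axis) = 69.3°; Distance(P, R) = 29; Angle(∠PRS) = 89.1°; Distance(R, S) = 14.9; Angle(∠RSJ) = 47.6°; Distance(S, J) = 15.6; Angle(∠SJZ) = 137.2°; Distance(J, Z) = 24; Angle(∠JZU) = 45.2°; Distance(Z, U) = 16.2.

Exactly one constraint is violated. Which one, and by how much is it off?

Distance(Z, U) = 16.2 — off by 4.40.

P = (0.00, 0.00) ✓; PR at 69.30° ✓; |PR| = 29.00 ✓; ∠PRS = 89.10° ✓; |RS| = 14.90 ✓; ∠RSJ = 47.60° ✓; |SJ| = 15.60 ✓; ∠SJZ = 137.2° ✓; |JZ| = 24.00 ✓; ∠JZU = 45.20° ✓; |ZU| = 11.80 ✗.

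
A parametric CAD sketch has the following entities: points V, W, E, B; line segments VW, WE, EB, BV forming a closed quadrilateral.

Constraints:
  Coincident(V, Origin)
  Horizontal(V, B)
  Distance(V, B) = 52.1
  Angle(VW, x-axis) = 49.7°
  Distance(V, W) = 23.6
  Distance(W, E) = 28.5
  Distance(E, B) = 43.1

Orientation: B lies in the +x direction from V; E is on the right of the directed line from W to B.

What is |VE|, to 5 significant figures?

14.307

Checks: |WE| = 28.50 ✓; |EB| = 43.10 ✓.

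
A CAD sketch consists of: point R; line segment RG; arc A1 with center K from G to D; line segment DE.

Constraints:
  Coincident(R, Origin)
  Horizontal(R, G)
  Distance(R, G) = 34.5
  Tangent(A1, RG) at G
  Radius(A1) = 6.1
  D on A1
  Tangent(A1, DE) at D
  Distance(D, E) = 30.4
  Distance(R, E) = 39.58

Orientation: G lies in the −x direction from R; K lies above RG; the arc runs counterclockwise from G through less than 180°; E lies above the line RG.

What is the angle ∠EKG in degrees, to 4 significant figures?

153.3°

Checks: |RG| = 34.50 ✓; |KD| = 6.100 ✓; ∠(KD, DE) = 90.00° ✓; |DE| = 30.40 ✓; |RE| = 39.58 ✓.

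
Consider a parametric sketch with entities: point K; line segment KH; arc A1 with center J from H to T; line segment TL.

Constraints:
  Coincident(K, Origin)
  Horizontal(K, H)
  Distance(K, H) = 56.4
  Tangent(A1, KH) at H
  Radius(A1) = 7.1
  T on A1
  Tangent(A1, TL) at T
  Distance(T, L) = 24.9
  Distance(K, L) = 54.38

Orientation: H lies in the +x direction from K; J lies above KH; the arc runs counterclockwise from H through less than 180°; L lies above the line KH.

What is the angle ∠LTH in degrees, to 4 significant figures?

114.1°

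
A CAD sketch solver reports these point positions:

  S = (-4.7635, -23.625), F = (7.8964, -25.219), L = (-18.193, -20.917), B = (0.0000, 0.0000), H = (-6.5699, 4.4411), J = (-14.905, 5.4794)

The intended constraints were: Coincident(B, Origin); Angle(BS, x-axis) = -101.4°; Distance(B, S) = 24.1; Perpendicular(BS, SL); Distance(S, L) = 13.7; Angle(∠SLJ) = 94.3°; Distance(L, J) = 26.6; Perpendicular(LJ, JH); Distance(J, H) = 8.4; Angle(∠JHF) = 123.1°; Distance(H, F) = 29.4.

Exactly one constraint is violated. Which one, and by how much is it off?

Distance(H, F) = 29.4 — off by 3.60.

B = (0.00, 0.00) ✓; BS at -101.4° ✓; |BS| = 24.10 ✓; ∠(BS, SL) = 90.00° ✓; |SL| = 13.70 ✓; ∠SLJ = 94.30° ✓; |LJ| = 26.60 ✓; ∠(LJ, JH) = 90.00° ✓; |JH| = 8.400 ✓; ∠JHF = 123.1° ✓; |HF| = 33.00 ✗.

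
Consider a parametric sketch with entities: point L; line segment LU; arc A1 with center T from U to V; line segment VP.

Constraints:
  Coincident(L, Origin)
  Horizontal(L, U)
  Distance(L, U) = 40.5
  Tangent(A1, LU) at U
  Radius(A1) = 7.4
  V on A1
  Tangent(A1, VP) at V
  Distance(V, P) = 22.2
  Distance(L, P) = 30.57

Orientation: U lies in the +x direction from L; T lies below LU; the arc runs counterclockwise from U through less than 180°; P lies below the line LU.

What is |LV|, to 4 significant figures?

34.56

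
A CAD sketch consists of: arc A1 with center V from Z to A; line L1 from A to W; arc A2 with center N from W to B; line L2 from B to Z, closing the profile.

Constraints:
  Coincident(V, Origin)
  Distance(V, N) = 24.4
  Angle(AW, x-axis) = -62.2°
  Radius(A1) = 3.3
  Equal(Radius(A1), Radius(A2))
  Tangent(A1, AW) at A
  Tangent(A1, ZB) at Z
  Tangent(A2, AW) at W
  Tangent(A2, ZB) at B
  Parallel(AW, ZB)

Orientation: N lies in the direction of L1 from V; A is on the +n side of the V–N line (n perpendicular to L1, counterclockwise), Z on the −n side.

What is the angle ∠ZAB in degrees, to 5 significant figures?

74.864°

Tangency of A1 to both parallel lines with radius 3.3 puts A and Z at V ± 3.3·n: A = (2.9191, 1.5391), Z = (-2.9191, -1.5391). Equal radii place W and B the same way about N: W = N + 3.3·n = (14.299, -20.045), B = N − 3.3·n = (8.4607, -23.123). Then cos ∠ZAB = AZ·AB / (|AZ||AB|), giving 74.864°.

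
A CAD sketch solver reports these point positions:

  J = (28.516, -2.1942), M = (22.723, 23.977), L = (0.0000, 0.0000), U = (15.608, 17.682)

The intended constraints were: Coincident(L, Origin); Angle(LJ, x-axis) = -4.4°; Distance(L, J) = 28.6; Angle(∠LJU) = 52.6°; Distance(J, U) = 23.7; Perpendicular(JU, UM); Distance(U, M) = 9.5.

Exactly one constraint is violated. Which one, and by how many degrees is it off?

Perpendicular(JU, UM) — off by 8.50°.

L = (0.00, 0.00) ✓; LJ at -4.400° ✓; |LJ| = 28.60 ✓; ∠LJU = 52.60° ✓; |JU| = 23.70 ✓; ∠(JU, UM) = 81.50° ✗; |UM| = 9.500 ✓.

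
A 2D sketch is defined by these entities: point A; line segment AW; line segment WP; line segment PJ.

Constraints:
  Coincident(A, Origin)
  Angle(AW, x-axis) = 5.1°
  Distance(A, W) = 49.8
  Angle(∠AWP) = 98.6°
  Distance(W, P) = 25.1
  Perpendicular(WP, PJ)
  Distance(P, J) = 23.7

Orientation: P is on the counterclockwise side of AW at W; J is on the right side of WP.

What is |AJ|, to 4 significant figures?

79.87

∠AWP = 98.6°, so WP runs at 5.1° + (180° − 98.6°) = 86.50° from the x-axis; with |WP| = 25.1, P = W + 25.1·(cos 86.50°, sin 86.50°) = (51.14, 29.48). The perpendicularity gives PJ at right angles to WP; with |PJ| = 23.7 on the right of WP, J = P + 23.7·(0.9981, -0.06105) = (74.79, 28.03). Then |AJ| = |J − A| = 79.87.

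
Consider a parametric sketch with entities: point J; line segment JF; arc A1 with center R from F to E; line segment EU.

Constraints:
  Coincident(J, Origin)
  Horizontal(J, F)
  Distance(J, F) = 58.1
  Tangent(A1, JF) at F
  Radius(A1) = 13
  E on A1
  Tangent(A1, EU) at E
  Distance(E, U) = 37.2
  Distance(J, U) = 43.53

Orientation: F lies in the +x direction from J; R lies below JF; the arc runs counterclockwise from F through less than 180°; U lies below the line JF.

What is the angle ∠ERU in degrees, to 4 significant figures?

70.74°

J is at the origin; JF is horizontal with |JF| = 58.1 and F on the +x side, so F = (58.10, 0.000). Since A1 is tangent to JF there, RF ⟂ JF, so R = F + (0, -13) = (58.10, -13.00). Since RE ⟂ EU (tangency), |RU| = √(13.0² + 37.2²) = 39.41 regardless of where E sits on A1. So U lies on both circle(J, 43.53) and circle(R, 39.41); the below-JF intersection is U = (25.56, -35.23). E is the foot of the tangent from U: E = (47.64, -5.287).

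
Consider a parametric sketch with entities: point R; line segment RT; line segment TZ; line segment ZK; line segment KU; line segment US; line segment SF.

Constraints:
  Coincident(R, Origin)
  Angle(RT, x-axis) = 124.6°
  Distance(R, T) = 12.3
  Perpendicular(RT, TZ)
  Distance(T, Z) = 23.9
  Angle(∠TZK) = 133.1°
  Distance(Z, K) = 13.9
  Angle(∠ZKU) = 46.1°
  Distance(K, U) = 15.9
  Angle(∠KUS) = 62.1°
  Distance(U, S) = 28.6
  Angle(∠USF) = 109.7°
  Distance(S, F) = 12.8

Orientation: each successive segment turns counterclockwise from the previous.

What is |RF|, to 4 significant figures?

50.73

∠KUS = 62.1° gives US at 153.3° from the x-axis; with |US| = 28.6, S = (-41.30, 4.867). ∠USF = 109.7° gives SF at -136.4° from the x-axis; with |SF| = 12.8, F = (-50.57, -3.960). Then |RF| = |F − R| = 50.73.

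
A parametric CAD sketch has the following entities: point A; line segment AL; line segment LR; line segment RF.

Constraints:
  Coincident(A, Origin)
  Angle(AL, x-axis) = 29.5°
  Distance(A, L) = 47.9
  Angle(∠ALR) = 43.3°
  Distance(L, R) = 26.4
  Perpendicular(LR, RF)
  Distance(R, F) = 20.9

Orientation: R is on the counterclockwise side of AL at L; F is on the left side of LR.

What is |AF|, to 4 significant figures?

14.64

A is at the origin; AL runs at 29.5° with length 47.9, so L = 47.9·(cos 29.5°, sin 29.5°) = (41.69, 23.59). ∠ALR = 43.3°, so LR runs at 29.5° + (180° − 43.3°) = 166.2° from the x-axis; with |LR| = 26.4, R = L + 26.4·(cos 166.2°, sin 166.2°) = (16.05, 29.88). The perpendicularity gives RF at right angles to LR; with |RF| = 20.9 on the left of LR, F = R + 20.9·(-0.2385, -0.9711) = (11.07, 9.588). Then |AF| = |F − A| = 14.64.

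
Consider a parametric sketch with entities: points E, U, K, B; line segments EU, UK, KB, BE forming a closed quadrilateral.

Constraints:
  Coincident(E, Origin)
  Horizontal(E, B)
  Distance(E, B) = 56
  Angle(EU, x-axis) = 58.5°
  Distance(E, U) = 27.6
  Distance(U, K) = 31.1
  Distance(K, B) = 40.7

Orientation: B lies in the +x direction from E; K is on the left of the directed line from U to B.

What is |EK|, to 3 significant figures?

56.6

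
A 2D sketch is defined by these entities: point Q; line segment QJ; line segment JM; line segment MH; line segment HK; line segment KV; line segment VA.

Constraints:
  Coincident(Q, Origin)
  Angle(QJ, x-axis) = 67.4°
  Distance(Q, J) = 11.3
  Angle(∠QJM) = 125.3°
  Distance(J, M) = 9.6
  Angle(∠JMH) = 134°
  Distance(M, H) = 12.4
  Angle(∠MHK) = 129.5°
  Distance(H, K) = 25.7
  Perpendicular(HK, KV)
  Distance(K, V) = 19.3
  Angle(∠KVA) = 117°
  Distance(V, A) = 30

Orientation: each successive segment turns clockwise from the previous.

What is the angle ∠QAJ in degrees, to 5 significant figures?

48.947°

Q is at the origin; QJ runs at 67.4° with length 11.3, so J = (4.3425, 10.432). ∠QJM = 125.3° gives JM at 12.700° from the x-axis; with |JM| = 9.6, M = (13.708, 12.543). ∠JMH = 134.0° gives MH at -33.300° from the x-axis; with |MH| = 12.4, H = (24.072, 5.7349). ∠MHK = 129.5° gives HK at -83.800° from the x-axis; with |HK| = 25.7, K = (26.847, -19.815). HK ⟂ KV, so KV runs at -173.80°; with |KV| = 19.3, V = (7.6601, -21.899). ∠KVA = 117.0° gives VA at 123.20° from the x-axis; with |VA| = 30.0, A = (-8.7667, 3.2038). Then cos ∠QAJ = AQ·AJ / (|AQ||AJ|), giving 48.947°.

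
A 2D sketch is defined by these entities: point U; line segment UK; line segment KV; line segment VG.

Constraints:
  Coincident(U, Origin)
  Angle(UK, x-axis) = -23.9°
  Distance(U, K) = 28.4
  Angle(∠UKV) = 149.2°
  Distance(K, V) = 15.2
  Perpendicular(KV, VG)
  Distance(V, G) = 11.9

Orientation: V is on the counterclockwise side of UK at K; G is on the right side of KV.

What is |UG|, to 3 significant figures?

47.6

∠UKV = 149.2°, so KV runs at -23.9° + (180° − 149.2°) = 6.90° from the x-axis; with |KV| = 15.2, V = K + 15.2·(cos 6.90°, sin 6.90°) = (41.1, -9.68). The perpendicularity gives VG at right angles to KV; with |VG| = 11.9 on the right of KV, G = V + 11.9·(0.120, -0.993) = (42.5, -21.5). Then |UG| = |G − U| = 47.6.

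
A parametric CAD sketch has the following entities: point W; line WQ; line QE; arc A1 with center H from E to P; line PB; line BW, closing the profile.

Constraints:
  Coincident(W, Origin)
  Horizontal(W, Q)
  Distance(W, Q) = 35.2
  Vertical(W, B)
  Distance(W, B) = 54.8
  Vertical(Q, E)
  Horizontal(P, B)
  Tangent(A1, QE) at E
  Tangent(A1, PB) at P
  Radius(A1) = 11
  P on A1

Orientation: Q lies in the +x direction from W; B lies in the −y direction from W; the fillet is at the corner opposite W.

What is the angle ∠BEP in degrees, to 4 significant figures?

27.65°

W is at the origin; WQ is horizontal with |WQ| = 35.2 and Q on the +x side, so Q = (35.20, 0.000). W and B share the same x with |WB| = 54.8 and B on the −y side, so B = (0.000, -54.80). The virtual corner opposite W is at (35.20, -54.80). Tangency of A1 to QE means the radius HE is perpendicular to QE and tangency of A1 to PB means the radius HP is perpendicular to PB, with radius 11.0, so the center H sits 11.0 in from both sides at H = (24.20, -43.80). That places the tangent points at E = (35.20, -43.80) on QE and P = (24.20, -54.80) on PB. Then cos ∠BEP = EB·EP / (|EB||EP|), giving 27.65°.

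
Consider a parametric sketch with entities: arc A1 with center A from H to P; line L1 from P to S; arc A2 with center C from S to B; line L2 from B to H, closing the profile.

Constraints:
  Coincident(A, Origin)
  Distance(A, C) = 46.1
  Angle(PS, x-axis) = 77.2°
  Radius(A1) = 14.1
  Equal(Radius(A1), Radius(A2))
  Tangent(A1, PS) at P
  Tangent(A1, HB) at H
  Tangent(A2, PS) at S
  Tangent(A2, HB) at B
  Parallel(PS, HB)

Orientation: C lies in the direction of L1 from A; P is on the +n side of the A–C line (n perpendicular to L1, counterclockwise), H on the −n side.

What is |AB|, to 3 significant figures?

48.2

The slot axis is L1's direction at 77.2°, so u = (cos 77.2°, sin 77.2°) = (0.222, 0.975) and n = (−sin 77.2°, cos 77.2°) = (-0.975, 0.222). A is at the origin and C lies 46.1 along u from A, so C = 46.1·u = (10.2, 45.0). Tangency of A1 to both parallel lines with radius 14.1 puts P and H at A ± 14.1·n: P = (-13.7, 3.12), H = (13.7, -3.12). Equal radii place S and B the same way about C: S = C + 14.1·n = (-3.54, 48.1), B = C − 14.1·n = (24.0, 41.8). Then |AB| = |B − A| = 48.2.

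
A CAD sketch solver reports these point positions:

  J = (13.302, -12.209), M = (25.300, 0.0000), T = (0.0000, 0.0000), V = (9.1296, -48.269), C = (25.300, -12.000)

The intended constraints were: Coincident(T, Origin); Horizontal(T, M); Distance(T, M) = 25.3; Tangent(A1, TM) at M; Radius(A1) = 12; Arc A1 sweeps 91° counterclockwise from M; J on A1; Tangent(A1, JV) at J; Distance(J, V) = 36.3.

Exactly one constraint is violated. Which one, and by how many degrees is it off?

Tangent(A1, JV) at J — off by 7.60°.

T = (0.00, 0.00) ✓; T.y = 0.00, M.y = 0.00 ✓; |TM| = 25.30 ✓; ∠(CM, MT) = 90.00° ✓; |CM| = 12.00 ✓; bearing(C→J) − bearing(C→M) = 91.00° ✓; |CJ| = 12.00 ✓; ∠(CJ, JV) = 97.60° ✗; |JV| = 36.30 ✓.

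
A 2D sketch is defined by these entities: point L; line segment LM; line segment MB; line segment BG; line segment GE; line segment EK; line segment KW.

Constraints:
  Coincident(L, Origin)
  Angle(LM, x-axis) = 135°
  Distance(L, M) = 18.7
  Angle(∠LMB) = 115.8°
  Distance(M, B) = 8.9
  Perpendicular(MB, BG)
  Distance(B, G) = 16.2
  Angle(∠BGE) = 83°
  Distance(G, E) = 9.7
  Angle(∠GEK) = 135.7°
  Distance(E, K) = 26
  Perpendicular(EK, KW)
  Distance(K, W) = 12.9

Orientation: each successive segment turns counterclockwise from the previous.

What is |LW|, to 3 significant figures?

30.2

∠GEK = 135.7° gives EK at 70.5° from the x-axis; with |EK| = 26.0, K = (1.08, 23.8). EK is perpendicular to KW, so KW runs at 160°; with |KW| = 12.9, W = (-11.1, 28.1). Then |LW| = |W − L| = 30.2.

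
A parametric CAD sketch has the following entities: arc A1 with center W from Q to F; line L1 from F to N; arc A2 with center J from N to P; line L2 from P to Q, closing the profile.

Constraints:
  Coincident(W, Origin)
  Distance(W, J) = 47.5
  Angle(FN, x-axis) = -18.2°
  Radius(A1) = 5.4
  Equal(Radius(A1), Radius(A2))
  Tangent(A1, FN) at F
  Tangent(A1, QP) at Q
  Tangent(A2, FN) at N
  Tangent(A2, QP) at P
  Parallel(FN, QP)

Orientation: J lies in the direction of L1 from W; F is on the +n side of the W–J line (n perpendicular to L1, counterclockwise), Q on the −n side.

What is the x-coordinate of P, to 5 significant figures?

43.437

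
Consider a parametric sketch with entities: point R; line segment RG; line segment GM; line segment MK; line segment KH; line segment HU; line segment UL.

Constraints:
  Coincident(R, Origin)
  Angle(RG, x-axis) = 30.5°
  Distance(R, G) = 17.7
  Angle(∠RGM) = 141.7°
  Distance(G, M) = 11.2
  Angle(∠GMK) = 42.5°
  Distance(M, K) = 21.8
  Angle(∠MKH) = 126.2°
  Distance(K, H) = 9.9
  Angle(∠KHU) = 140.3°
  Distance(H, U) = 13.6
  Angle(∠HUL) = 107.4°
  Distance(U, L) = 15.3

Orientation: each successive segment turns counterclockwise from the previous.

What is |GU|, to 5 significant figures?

23.246

R is at the origin; RG runs at 30.5° with length 17.7, so G = (15.251, 8.9834). ∠RGM = 141.7° gives GM at 68.800° from the x-axis; with |GM| = 11.2, M = (19.301, 19.425). ∠GMK = 42.5° gives MK at -153.70° from the x-axis; with |MK| = 21.8, K = (-0.24237, 9.7665). ∠MKH = 126.2° gives KH at -99.900° from the x-axis; with |KH| = 9.9, H = (-1.9445, 0.013921). ∠KHU = 140.3° gives HU at -60.200° from the x-axis; with |HU| = 13.6, U = (4.8144, -11.788). Then |GU| = |U − G| = 23.246.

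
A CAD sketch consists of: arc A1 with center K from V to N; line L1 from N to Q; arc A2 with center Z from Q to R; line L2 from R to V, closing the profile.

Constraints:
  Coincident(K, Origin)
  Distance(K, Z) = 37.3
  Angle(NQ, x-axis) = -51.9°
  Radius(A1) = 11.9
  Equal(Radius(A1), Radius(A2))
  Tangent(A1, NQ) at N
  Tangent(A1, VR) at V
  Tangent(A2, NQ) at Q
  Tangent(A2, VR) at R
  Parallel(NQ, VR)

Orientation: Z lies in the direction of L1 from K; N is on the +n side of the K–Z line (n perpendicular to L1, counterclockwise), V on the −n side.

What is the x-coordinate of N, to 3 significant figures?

9.36

The slot axis is L1's direction at -51.9°, so u = (cos -51.9°, sin -51.9°) = (0.617, -0.787) and n = (−sin -51.9°, cos -51.9°) = (0.787, 0.617). K is at the origin and Z lies 37.3 along u from K, so Z = 37.3·u = (23.0, -29.4). Tangency of A1 to both parallel lines with radius 11.9 puts N and V at K ± 11.9·n: N = (9.36, 7.34), V = (-9.36, -7.34). So N.x = 9.36.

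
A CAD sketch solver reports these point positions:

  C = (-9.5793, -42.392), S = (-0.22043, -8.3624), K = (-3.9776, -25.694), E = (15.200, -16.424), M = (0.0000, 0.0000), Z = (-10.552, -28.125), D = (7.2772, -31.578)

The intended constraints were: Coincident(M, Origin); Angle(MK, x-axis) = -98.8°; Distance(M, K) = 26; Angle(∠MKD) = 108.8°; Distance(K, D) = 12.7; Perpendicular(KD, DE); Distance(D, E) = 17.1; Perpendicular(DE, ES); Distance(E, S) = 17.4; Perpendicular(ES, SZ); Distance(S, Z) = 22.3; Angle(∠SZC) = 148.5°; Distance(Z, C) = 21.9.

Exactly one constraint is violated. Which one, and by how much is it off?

Distance(Z, C) = 21.9 — off by 7.60.

M = (0.00, 0.00) ✓; MK at -98.80° ✓; |MK| = 26.00 ✓; ∠MKD = 108.8° ✓; |KD| = 12.70 ✓; ∠(KD, DE) = 90.00° ✓; |DE| = 17.10 ✓; ∠(DE, ES) = 90.00° ✓; |ES| = 17.40 ✓; ∠(ES, SZ) = 90.00° ✓; |SZ| = 22.30 ✓; ∠SZC = 148.5° ✓; |ZC| = 14.30 ✗.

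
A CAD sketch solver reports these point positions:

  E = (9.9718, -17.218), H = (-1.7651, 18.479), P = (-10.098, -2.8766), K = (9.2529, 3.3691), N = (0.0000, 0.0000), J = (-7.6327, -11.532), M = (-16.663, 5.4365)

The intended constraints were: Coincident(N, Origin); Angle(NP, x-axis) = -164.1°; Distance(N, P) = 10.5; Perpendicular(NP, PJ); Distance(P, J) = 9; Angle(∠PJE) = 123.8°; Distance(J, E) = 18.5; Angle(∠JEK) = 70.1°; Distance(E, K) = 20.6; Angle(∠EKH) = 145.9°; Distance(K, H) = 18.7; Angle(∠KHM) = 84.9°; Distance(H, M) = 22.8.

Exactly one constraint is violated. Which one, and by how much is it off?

Distance(H, M) = 22.8 — off by 3.00.

N = (0.00, 0.00) ✓; NP at -164.1° ✓; |NP| = 10.50 ✓; ∠(NP, PJ) = 90.00° ✓; |PJ| = 9.000 ✓; ∠PJE = 123.8° ✓; |JE| = 18.50 ✓; ∠JEK = 70.10° ✓; |EK| = 20.60 ✓; ∠EKH = 145.9° ✓; |KH| = 18.70 ✓; ∠KHM = 84.90° ✓; |HM| = 19.80 ✗.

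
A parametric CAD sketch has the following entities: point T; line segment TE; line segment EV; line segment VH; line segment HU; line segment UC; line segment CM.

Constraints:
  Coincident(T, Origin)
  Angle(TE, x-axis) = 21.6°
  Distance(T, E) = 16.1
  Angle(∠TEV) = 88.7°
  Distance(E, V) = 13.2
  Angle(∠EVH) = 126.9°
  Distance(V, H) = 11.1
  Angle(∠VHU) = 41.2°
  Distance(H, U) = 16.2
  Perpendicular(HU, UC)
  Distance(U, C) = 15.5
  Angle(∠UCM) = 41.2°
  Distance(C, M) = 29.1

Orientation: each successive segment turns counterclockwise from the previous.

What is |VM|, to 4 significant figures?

17.78

The perpendicularity gives UC at right angles to HU, so UC runs at 34.80°; with |UC| = 15.5, C = (21.04, 16.32). ∠UCM = 41.2° gives CM at 173.6° from the x-axis; with |CM| = 29.1, M = (-7.883, 19.56). Then |VM| = |M − V| = 17.78.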